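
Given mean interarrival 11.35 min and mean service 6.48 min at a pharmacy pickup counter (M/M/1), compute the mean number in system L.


λ = 60/11.35 = 5.2863 /hr
μ = 60/6.48 = 9.2593 /hr
ρ = λ/μ = 5.2863/9.2593 = 0.5709
L = ρ/(1−ρ) = 0.5709/0.4291 = 1.3306

Final: 1.3306


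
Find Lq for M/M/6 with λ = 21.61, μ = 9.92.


a = λ/μ = 2.1784; ρ = a/6 = 0.3631
P₀ = 0.112938
Lq = P₀·a^c·ρ / (c!·(1−ρ)²) = 0.112938·106.87068·0.3631/(720·0.40568)
= 0.01500

Final: 0.01500


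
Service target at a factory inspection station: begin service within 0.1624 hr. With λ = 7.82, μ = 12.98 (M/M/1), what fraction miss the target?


ρ = 7.82/12.98 = 0.6025
P(Wq > t) = ρ·e^{−(μ−λ)t} = 0.6025·e^{−0.8380}
= 0.6025·0.432582 = 0.260615

Final: 0.260615


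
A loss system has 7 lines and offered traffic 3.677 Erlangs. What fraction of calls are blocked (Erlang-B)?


B(c,a) = (a^c/c!) / Σ_{k=0}^{c} a^k/k!
a^7/7! = 1.803121
Σ terms (k=0..7): 1.00000 + 3.67700 + 6.76016 + 8.28571 + 7.61664 + 5.60128 + 3.43265 + 1.80312 = 38.176554
B = 1.803121/38.176554 = 0.047231

Final: 0.047231


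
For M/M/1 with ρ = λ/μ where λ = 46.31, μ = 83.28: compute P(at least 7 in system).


ρ = 46.31/83.28 = 0.5561
P(N ≥ n) = ρ^n = 0.5561^7 = 0.016441

Final: 0.016441


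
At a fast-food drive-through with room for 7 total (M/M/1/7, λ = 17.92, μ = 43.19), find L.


ρ = 17.92/43.19 = 0.4149
L = ρ[1 − (K+1)ρ^K + Kρ^(K+1)] / [(1−ρ)(1−ρ^(K+1))]
Numerator: 0.4149·(1 − 8·0.002117 + 7·0.0008783) = 0.410435
Denominator: (0.5851)·(0.999122) = 0.584575
L = 0.410435/0.584575 = 0.7021

Final: 0.7021


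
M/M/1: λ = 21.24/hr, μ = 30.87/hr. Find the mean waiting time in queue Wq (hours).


ρ = 21.24/30.87 = 0.6880
Wq = ρ/(μ−λ) = 0.6880/(30.87 − 21.24) = 0.6880/9.63 = 0.07145 hr

Final: 0.07145 hr


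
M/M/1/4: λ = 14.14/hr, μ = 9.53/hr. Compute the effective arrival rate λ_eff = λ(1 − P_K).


ρ = 1.4837; P_K = (1−ρ)ρ^4/(1−ρ^5) = 0.378688
λ_eff = λ(1 − P_K) = 14.14·(1 − 0.378688) = 14.14·0.621312 = 8.7854 /hr

Final: 8.7854 /hr


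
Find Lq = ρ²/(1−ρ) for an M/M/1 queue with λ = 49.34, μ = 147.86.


ρ = 49.34/147.86 = 0.3337
Lq = ρ²/(1−ρ) = 0.1114/0.6663 = 0.1671

Final: 0.1671


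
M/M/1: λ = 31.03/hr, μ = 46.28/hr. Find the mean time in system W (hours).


W = 1/(μ−λ) = 1/(46.28 − 31.03) = 1/15.25 = 0.06557 hr

Final: 0.06557 hr


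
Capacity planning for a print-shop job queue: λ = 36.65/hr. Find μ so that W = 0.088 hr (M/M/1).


W = 1/(μ−λ) ⇒ μ − λ = 1/W = 1/0.088 = 11.3636
μ = λ + 1/W = 36.65 + 11.3636 = 48.0136 per hr

Final: 48.0136 /hr


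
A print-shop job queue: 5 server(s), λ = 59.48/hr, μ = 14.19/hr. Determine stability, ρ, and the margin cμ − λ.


Total capacity cμ = 5·14.19 = 70.95/hr
ρ = λ/(cμ) = 59.48/70.95 = 0.8383
Stable ⇔ ρ < 1: YES
Spare capacity = cμ − λ = 70.95 − 59.48 = 11.47/hr

Final: ρ = 0.8383; stable; margin = 11.47/hr


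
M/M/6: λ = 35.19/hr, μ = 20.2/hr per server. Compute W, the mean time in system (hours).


a = 1.7421; ρ = 0.2903; P₀ = 0.175045
Lq = P₀·a^c·ρ/(c!(1−ρ)²) = 0.003918
Wq = Lq/λ = 0.003918/35.19 = 0.0001113 hr
W = Wq + 1/μ = 0.0001113 + 0.04950 = 0.04962 hr

Final: 0.04962 hr


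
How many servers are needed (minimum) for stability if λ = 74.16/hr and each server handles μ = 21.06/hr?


Stability requires cμ > λ ⇔ c > λ/μ.
λ/μ = 74.16/21.06 = 3.5214
Minimum integer c = ⌊3.5214⌋ + 1 = 4
Check: 4·21.06 = 84.24 > 74.16, while 3·21.06 = 63.18 ≤ 74.16

Final: 4 servers


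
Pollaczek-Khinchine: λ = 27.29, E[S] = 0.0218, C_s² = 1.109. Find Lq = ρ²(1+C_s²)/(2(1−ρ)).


ρ = λ·E[S] = 27.29·0.0218 = 0.5949
Lq = ρ²(1+C_s²)/(2(1−ρ)) = 0.3539·(1+1.109)/(2·0.4051)
= 0.3539·2.1090/0.8102 = 0.92136

Final: 0.92136


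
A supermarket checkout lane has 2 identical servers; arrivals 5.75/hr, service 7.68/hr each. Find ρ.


ρ = λ/(cμ) = 5.75/(2·7.68) = 5.75/15.36 = 0.3743

Final: 0.3743


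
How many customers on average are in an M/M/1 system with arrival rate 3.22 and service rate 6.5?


ρ = λ/μ = 3.22/6.5 = 0.4954
L = ρ/(1−ρ) = 0.4954/(1 − 0.4954) = 0.4954/0.5046 = 0.9817

Final: 0.9817


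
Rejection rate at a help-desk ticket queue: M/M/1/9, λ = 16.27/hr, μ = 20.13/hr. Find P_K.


ρ = λ/μ = 16.27/20.13 = 0.8082
P_K = (1−ρ)ρ^K/(1−ρ^(K+1)) = (0.1918·0.147195)/(1 − 0.118970)
= 0.028225/0.881030 = 0.032037

Final: 0.032037


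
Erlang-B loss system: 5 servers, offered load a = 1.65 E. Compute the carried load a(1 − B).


B(5,1.65) = 0.019710 (Erlang-B)
Carried load = a(1 − B) = 1.65·(1 − 0.019710) = 1.65·0.980290 = 1.6175 E

Final: 1.6175 Erlangs


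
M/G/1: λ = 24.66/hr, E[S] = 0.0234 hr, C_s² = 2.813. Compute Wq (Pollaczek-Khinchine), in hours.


ρ = λ·E[S] = 24.66·0.0234 = 0.5770
E[S²] = E[S]²(1+C_s²) = 0.0234²·(1+2.813) = 0.002088
Wq = λ·E[S²]/(2(1−ρ)) = 24.66·0.002088/(2·0.4230) = 0.06086 hr

Final: 0.06086 hr


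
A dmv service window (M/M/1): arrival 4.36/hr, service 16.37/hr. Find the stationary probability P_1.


ρ = 4.36/16.37 = 0.2663
P_n = (1−ρ)·ρ^n = (1 − 0.2663)·0.2663^1 = 0.7337·0.266341 = 0.195403

Final: 0.195403


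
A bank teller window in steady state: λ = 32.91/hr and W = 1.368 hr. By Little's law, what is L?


L = λW = 32.91·1.368 = 45.0209

Final: 45.0209


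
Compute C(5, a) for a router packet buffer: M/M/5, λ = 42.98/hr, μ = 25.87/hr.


a = λ/μ = 1.6614; ρ = a/5 = 0.3323
P₀ = 0.189351 (from M/M/c formula)
C(c,a) = [a^c/(c!(1−ρ))]·P₀ = [12.65756/(120·0.6677)]·0.189351
= 0.15797·0.189351 = 0.029912

Final: 0.029912


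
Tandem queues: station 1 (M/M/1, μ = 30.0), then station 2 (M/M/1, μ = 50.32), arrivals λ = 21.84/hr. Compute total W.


Each node sees arrival rate λ = 21.84/hr (tandem ⇒ throughput preserved).
W₁ = 1/(μ₁−λ) = 1/(30.0−21.84) = 0.12255 hr
W₂ = 1/(μ₂−λ) = 1/(50.32−21.84) = 0.03511 hr
W_total = W₁ + W₂ = 0.12255 + 0.03511 = 0.15766 hr

Final: 0.15766 hr


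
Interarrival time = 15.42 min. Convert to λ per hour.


λ = 1/(interarrival time) in consistent units.
1 hour = 60 min, so λ = 60/15.42 = 3.8911 per hour

Final: 3.8911 /hr


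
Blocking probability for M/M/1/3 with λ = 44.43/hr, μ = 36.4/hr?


ρ = λ/μ = 44.43/36.4 = 1.2206
P_K = (1−ρ)ρ^K/(1−ρ^(K+1)) = (-0.2206·1.818548)/(1 − 2.219728)
= -0.401180/-1.219728 = 0.328909

Final: 0.328909


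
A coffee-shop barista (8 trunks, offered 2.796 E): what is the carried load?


B(8,2.796) = 0.005669 (Erlang-B)
Carried load = a(1 − B) = 2.796·(1 − 0.005669) = 2.796·0.994331 = 2.7801 E

Final: 2.7801 Erlangs


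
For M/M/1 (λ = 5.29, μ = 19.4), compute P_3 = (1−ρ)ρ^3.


ρ = 5.29/19.4 = 0.2727
P_n = (1−ρ)·ρ^n = (1 − 0.2727)·0.2727^3 = 0.7273·0.020275 = 0.014746

Final: 0.014746


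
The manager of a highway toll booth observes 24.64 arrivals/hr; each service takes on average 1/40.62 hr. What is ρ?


ρ = λ/μ = 24.64/40.62 = 0.6066

Final: 0.6066


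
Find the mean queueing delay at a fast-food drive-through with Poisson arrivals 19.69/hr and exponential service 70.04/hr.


ρ = 19.69/70.04 = 0.2811
Wq = ρ/(μ−λ) = 0.2811/(70.04 − 19.69) = 0.2811/50.35 = 0.005583 hr

Final: 0.005583 hr


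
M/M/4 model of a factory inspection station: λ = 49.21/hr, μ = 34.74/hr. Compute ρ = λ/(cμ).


ρ = λ/(cμ) = 49.21/(4·34.74) = 49.21/138.96 = 0.3541

Final: 0.3541


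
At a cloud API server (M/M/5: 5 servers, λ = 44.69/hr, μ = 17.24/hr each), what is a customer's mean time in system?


a = 2.5922; ρ = 0.5184; P₀ = 0.072663
Lq = P₀·a^c·ρ/(c!(1−ρ)²) = 0.15846
Wq = Lq/λ = 0.15846/44.69 = 0.003546 hr
W = Wq + 1/μ = 0.003546 + 0.05800 = 0.06155 hr

Final: 0.06155 hr


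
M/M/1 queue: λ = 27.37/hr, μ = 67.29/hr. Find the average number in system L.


ρ = λ/μ = 27.37/67.29 = 0.4067
L = ρ/(1−ρ) = 0.4067/(1 − 0.4067) = 0.4067/0.5933 = 0.6856

Final: 0.6856


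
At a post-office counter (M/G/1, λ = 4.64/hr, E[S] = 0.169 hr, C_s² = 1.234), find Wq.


ρ = λ·E[S] = 4.64·0.169 = 0.7842
E[S²] = E[S]²(1+C_s²) = 0.169²·(1+1.234) = 0.063805
Wq = λ·E[S²]/(2(1−ρ)) = 4.64·0.063805/(2·0.2158) = 0.68582 hr

Final: 0.68582 hr


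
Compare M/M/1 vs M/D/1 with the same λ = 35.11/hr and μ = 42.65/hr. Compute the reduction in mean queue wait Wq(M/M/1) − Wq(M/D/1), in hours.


ρ = 35.11/42.65 = 0.8232
Wq(M/M/1) = ρ/(μ−λ) = 0.8232/7.54 = 0.10918 hr
Wq(M/D/1) = ρ/(2(μ−λ)) = 0.05459 hr
Savings = 0.10918 − 0.05459 = 0.05459 hr

Final: 0.05459 hr


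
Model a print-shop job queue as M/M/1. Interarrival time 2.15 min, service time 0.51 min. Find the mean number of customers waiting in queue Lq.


λ = 60/2.15 = 27.9070 /hr
μ = 60/0.51 = 117.6471 /hr
ρ = λ/μ = 27.9070/117.6471 = 0.2372
Lq = ρ²/(1−ρ) = 0.05627/0.7628 = 0.07377

Final: 0.07377


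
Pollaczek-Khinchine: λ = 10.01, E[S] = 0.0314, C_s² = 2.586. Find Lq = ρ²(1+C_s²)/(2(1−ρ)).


ρ = λ·E[S] = 10.01·0.0314 = 0.3143
Lq = ρ²(1+C_s²)/(2(1−ρ)) = 0.09879·(1+2.586)/(2·0.6857)
= 0.09879·3.5860/1.3714 = 0.25833

Final: 0.25833


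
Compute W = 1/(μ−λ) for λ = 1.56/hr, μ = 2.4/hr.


W = 1/(μ−λ) = 1/(2.4 − 1.56) = 1/0.8400 = 1.1905 hr

Final: 1.1905 hr


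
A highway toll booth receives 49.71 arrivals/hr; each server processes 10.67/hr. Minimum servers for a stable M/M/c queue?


Stability requires cμ > λ ⇔ c > λ/μ.
λ/μ = 49.71/10.67 = 4.6589
Minimum integer c = ⌊4.6589⌋ + 1 = 5
Check: 5·10.67 = 53.35 > 49.71, while 4·10.67 = 42.68 ≤ 49.71

Final: 5 servers


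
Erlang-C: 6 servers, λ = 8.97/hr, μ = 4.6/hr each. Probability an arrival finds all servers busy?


a = λ/μ = 1.9500; ρ = a/6 = 0.3250
P₀ = 0.142094 (from M/M/c formula)
C(c,a) = [a^c/(c!(1−ρ))]·P₀ = [54.98037/(720·0.6750)]·0.142094
= 0.11313·0.142094 = 0.016075

Final: 0.016075


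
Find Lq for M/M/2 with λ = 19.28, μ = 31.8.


a = λ/μ = 0.6063; ρ = a/2 = 0.3031
P₀ = 0.534749
Lq = P₀·a^c·ρ / (c!·(1−ρ)²) = 0.534749·0.36759·0.3031/(2·0.48561)
= 0.06135

Final: 0.06135


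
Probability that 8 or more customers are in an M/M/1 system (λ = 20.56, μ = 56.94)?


ρ = 20.56/56.94 = 0.3611
P(N ≥ n) = ρ^n = 0.3611^8 = 0.0002890

Final: 0.0002890


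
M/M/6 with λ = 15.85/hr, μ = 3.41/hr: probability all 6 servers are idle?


a = λ/μ = 15.85/3.41 = 4.6481; ρ = a/c = 0.7747
Σ_{k=0}^{5} a^k/k! (terms k=0..5) = 1.00000 + 4.64809 + 10.80239 + 16.73684 + 19.44860 + 18.07978 = 70.71570
Tail: a^6/(6!(1−ρ)) = 10084.38285/(720·0.2253) = 62.16151
P₀ = 1/(70.71570 + 62.16151) = 1/132.87721 = 0.007526

Final: 0.007526


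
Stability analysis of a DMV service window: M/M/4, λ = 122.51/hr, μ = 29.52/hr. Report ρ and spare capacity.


Total capacity cμ = 4·29.52 = 118.08/hr
ρ = λ/(cμ) = 122.51/118.08 = 1.0375
Stable ⇔ ρ < 1: NO
Spare capacity = cμ − λ = 118.08 − 122.51 = -4.43/hr

Final: ρ = 1.0375; unstable; margin = -4.43/hr


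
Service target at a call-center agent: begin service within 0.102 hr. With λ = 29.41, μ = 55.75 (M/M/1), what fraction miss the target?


ρ = 29.41/55.75 = 0.5275
P(Wq > t) = ρ·e^{−(μ−λ)t} = 0.5275·e^{−2.6867}
= 0.5275·0.068107 = 0.035929

Final: 0.035929


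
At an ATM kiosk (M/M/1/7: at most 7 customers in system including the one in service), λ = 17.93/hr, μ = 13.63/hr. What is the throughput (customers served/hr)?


ρ = 1.3155; P_K = (1−ρ)ρ^7/(1−ρ^8) = 0.269921
λ_eff = λ(1 − P_K) = 17.93·(1 − 0.269921) = 17.93·0.730079 = 13.0903 /hr

Final: 13.0903 /hr


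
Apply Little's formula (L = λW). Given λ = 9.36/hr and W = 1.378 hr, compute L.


L = λW = 9.36·1.378 = 12.8981

Final: 12.8981


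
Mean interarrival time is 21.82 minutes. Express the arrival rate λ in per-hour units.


λ = 1/(interarrival time) in consistent units.
1 hour = 60 min, so λ = 60/21.82 = 2.7498 per hour

Final: 2.7498 /hr


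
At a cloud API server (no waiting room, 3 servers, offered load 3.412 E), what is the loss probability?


B(c,a) = (a^c/c!) / Σ_{k=0}^{c} a^k/k!
a^3/3! = 6.620272
Σ terms (k=0..3): 1.00000 + 3.41200 + 5.82087 + 6.62027 = 16.853144
B = 6.620272/16.853144 = 0.392821

Final: 0.392821


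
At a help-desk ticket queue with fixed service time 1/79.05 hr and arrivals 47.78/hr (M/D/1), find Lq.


ρ = 47.78/79.05 = 0.6044
M/D/1: Lq = ρ²/(2(1−ρ)) = 0.3653/(2·0.3956) = 0.46178

Final: 0.46178


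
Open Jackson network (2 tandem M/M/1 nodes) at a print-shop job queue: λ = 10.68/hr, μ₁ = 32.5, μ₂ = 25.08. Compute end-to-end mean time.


Each node sees arrival rate λ = 10.68/hr (tandem ⇒ throughput preserved).
W₁ = 1/(μ₁−λ) = 1/(32.5−10.68) = 0.04583 hr
W₂ = 1/(μ₂−λ) = 1/(25.08−10.68) = 0.06944 hr
W_total = W₁ + W₂ = 0.04583 + 0.06944 = 0.11527 hr

Final: 0.11527 hr


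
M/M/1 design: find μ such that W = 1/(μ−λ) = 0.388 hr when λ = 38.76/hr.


W = 1/(μ−λ) ⇒ μ − λ = 1/W = 1/0.388 = 2.5773
μ = λ + 1/W = 38.76 + 2.5773 = 41.3373 per hr

Final: 41.3373 /hr


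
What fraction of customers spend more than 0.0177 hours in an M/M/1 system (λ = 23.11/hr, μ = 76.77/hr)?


W ~ Exponential(μ−λ) for M/M/1.
μ − λ = 76.77 − 23.11 = 53.6600
P(W > t) = e^{−(μ−λ)t} = e^{−0.9498} = 0.386825

Final: 0.386825


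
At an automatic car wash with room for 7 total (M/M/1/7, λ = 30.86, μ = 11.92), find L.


ρ = 30.86/11.92 = 2.5889
L = ρ[1 − (K+1)ρ^K + Kρ^(K+1)] / [(1−ρ)(1−ρ^(K+1))]
Numerator: 2.5889·(1 − 8·779.538671 + 7·2018.168069) = 20431.461343
Denominator: (-1.5889)·(-2017.168069) = 3205.131143
L = 20431.461343/3205.131143 = 6.3746

Final: 6.3746


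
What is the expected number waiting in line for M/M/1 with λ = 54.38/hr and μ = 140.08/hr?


ρ = 54.38/140.08 = 0.3882
Lq = ρ²/(1−ρ) = 0.1507/0.6118 = 0.2463

Final: 0.2463


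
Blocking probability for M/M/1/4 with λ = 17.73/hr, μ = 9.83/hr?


ρ = λ/μ = 17.73/9.83 = 1.8037
P_K = (1−ρ)ρ^K/(1−ρ^(K+1)) = (-0.8037·10.583294)/(1 − 19.088688)
= -8.505394/-18.088688 = 0.470205

Final: 0.470205


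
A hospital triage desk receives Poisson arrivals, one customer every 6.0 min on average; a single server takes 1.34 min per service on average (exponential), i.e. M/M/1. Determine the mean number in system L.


λ = 60/6.0 = 10.0000 /hr
μ = 60/1.34 = 44.7761 /hr
ρ = λ/μ = 10.0000/44.7761 = 0.2233
L = ρ/(1−ρ) = 0.2233/0.7767 = 0.2876

Final: 0.2876


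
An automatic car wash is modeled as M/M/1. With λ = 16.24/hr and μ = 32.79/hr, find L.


ρ = λ/μ = 16.24/32.79 = 0.4953
L = ρ/(1−ρ) = 0.4953/(1 − 0.4953) = 0.4953/0.5047 = 0.9813

Final: 0.9813


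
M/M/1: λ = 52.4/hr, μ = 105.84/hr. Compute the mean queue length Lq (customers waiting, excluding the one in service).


ρ = 52.4/105.84 = 0.4951
Lq = ρ²/(1−ρ) = 0.2451/0.5049 = 0.4855

Final: 0.4855


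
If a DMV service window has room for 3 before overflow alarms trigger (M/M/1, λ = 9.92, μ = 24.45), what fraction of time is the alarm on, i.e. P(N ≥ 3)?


ρ = 9.92/24.45 = 0.4057
P(N ≥ n) = ρ^n = 0.4057^3 = 0.066788

Final: 0.066788


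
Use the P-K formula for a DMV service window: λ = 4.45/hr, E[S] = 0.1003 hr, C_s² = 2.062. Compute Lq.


ρ = λ·E[S] = 4.45·0.1003 = 0.4463
Lq = ρ²(1+C_s²)/(2(1−ρ)) = 0.1992·(1+2.062)/(2·0.5537)
= 0.1992·3.0620/1.1073 = 0.55087

Final: 0.55087


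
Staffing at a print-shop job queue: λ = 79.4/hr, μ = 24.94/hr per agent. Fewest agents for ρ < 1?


Stability requires cμ > λ ⇔ c > λ/μ.
λ/μ = 79.4/24.94 = 3.1836
Minimum integer c = ⌊3.1836⌋ + 1 = 4
Check: 4·24.94 = 99.76 > 79.4, while 3·24.94 = 74.82 ≤ 79.4

Final: 4 servers


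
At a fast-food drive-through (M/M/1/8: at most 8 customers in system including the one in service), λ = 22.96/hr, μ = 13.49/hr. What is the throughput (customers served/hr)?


ρ = 1.7020; P_K = (1−ρ)ρ^8/(1−ρ^9) = 0.415927
λ_eff = λ(1 − P_K) = 22.96·(1 − 0.415927) = 22.96·0.584073 = 13.4103 /hr

Final: 13.4103 /hr


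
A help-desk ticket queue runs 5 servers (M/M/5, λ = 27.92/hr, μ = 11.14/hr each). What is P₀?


a = λ/μ = 27.92/11.14 = 2.5063; ρ = a/c = 0.5013
Σ_{k=0}^{4} a^k/k! (terms k=0..4) = 1.00000 + 2.50628 + 3.14073 + 2.62385 + 1.64403 = 10.91489
Tail: a^5/(5!(1−ρ)) = 98.88971/(120·0.4987) = 1.65231
P₀ = 1/(10.91489 + 1.65231) = 1/12.56721 = 0.079572

Final: 0.079572


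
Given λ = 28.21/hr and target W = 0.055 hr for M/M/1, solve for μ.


W = 1/(μ−λ) ⇒ μ − λ = 1/W = 1/0.055 = 18.1818
μ = λ + 1/W = 28.21 + 18.1818 = 46.3918 per hr

Final: 46.3918 /hr


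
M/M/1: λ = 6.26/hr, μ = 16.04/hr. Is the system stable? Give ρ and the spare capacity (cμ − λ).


Total capacity cμ = 1·16.04 = 16.04/hr
ρ = λ/(cμ) = 6.26/16.04 = 0.3903
Stable ⇔ ρ < 1: YES
Spare capacity = cμ − λ = 16.04 − 6.26 = 9.78/hr

Final: ρ = 0.3903; stable; margin = 9.78/hr


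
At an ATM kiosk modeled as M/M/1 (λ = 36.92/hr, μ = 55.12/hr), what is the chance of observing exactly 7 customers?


ρ = 36.92/55.12 = 0.6698
P_n = (1−ρ)·ρ^n = (1 − 0.6698)·0.6698^7 = 0.3302·0.060488 = 0.019972

Final: 0.019972


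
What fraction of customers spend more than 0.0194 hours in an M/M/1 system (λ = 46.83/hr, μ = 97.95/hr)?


W ~ Exponential(μ−λ) for M/M/1.
μ − λ = 97.95 − 46.83 = 51.1200
P(W > t) = e^{−(μ−λ)t} = e^{−0.9917} = 0.370935

Final: 0.370935


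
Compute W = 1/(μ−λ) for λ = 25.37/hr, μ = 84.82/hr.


W = 1/(μ−λ) = 1/(84.82 − 25.37) = 1/59.45 = 0.01682 hr

Final: 0.01682 hr


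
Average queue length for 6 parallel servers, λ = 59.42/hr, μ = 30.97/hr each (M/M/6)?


a = λ/μ = 1.9186; ρ = a/6 = 0.3198
P₀ = 0.146639
Lq = P₀·a^c·ρ / (c!·(1−ρ)²) = 0.146639·49.88255·0.3198/(720·0.46271)
= 0.007021

Final: 0.007021


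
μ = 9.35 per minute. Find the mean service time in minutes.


Mean service time = 1/μ = 1/9.35 minute = 0.10695 minute
In minutes: 0.10695 × 1 = 0.1070 min

Final: 0.1070 min


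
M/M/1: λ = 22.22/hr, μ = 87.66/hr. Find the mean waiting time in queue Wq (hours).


ρ = 22.22/87.66 = 0.2535
Wq = ρ/(μ−λ) = 0.2535/(87.66 − 22.22) = 0.2535/65.44 = 0.003873 hr

Final: 0.003873 hr


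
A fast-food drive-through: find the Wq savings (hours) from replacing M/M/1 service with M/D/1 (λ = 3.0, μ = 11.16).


ρ = 3.0/11.16 = 0.2688
Wq(M/M/1) = ρ/(μ−λ) = 0.2688/8.16 = 0.03294 hr
Wq(M/D/1) = ρ/(2(μ−λ)) = 0.01647 hr
Savings = 0.03294 − 0.01647 = 0.01647 hr

Final: 0.01647 hr


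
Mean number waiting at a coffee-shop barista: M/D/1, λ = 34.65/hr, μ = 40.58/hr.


ρ = 34.65/40.58 = 0.8539
M/D/1: Lq = ρ²/(2(1−ρ)) = 0.7291/(2·0.1461) = 2.49465

Final: 2.49465


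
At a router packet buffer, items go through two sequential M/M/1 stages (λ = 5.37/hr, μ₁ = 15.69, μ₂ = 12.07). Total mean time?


Each node sees arrival rate λ = 5.37/hr (tandem ⇒ throughput preserved).
W₁ = 1/(μ₁−λ) = 1/(15.69−5.37) = 0.09690 hr
W₂ = 1/(μ₂−λ) = 1/(12.07−5.37) = 0.14925 hr
W_total = W₁ + W₂ = 0.09690 + 0.14925 = 0.24615 hr

Final: 0.24615 hr


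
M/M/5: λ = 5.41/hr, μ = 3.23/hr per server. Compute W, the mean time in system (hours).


a = 1.6749; ρ = 0.3350; P₀ = 0.186782
Lq = P₀·a^c·ρ/(c!(1−ρ)²) = 0.01554
Wq = Lq/λ = 0.01554/5.41 = 0.002873 hr
W = Wq + 1/μ = 0.002873 + 0.30960 = 0.31247 hr

Final: 0.31247 hr


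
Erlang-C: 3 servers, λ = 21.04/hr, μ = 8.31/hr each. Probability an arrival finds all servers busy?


a = λ/μ = 2.5319; ρ = a/3 = 0.8440
P₀ = 0.041540 (from M/M/c formula)
C(c,a) = [a^c/(c!(1−ρ))]·P₀ = [16.23058/(6·0.1560)]·0.041540
= 17.33627·0.041540 = 0.720142

Final: 0.720142


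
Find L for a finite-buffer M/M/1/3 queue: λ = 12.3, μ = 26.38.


ρ = 12.3/26.38 = 0.4663
L = ρ[1 − (K+1)ρ^K + Kρ^(K+1)] / [(1−ρ)(1−ρ^(K+1))]
Numerator: 0.4663·(1 − 4·0.101366 + 3·0.047263) = 0.343321
Denominator: (0.5337)·(0.952737) = 0.508512
L = 0.343321/0.508512 = 0.6751

Final: 0.6751


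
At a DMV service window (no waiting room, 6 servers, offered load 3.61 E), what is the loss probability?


B(c,a) = (a^c/c!) / Σ_{k=0}^{c} a^k/k!
a^6/6! = 3.074048
Σ terms (k=0..6): 1.00000 + 3.61000 + 6.51605 + 7.84098 + 7.07648 + 5.10922 + 3.07405 = 34.226785
B = 3.074048/34.226785 = 0.089814

Final: 0.089814


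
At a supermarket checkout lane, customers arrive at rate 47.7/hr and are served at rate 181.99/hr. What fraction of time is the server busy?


ρ = λ/μ = 47.7/181.99 = 0.2621

Final: 0.2621


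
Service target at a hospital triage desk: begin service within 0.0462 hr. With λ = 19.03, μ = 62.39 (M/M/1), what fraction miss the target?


ρ = 19.03/62.39 = 0.3050
P(Wq > t) = ρ·e^{−(μ−λ)t} = 0.3050·e^{−2.0032}
= 0.3050·0.134899 = 0.041146

Final: 0.041146


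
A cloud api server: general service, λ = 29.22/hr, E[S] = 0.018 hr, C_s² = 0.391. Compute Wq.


ρ = λ·E[S] = 29.22·0.018 = 0.5260
E[S²] = E[S]²(1+C_s²) = 0.018²·(1+0.391) = 0.0004507
Wq = λ·E[S²]/(2(1−ρ)) = 29.22·0.0004507/(2·0.4740) = 0.01389 hr

Final: 0.01389 hr


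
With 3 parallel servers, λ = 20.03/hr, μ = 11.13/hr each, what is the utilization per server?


ρ = λ/(cμ) = 20.03/(3·11.13) = 20.03/33.39 = 0.5999

Final: 0.5999


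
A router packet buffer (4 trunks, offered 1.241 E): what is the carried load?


B(4,1.241) = 0.028826 (Erlang-B)
Carried load = a(1 − B) = 1.241·(1 − 0.028826) = 1.241·0.971174 = 1.2052 E

Final: 1.2052 Erlangs


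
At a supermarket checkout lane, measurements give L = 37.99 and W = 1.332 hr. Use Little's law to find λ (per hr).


λ = L/W = 37.99/1.332 = 28.5210 /hr

Final: 28.5210 /hr


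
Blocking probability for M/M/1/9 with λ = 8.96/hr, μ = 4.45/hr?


ρ = λ/μ = 8.96/4.45 = 2.0135
P_K = (1−ρ)ρ^K/(1−ρ^(K+1)) = (-1.0135·543.916193)/(1 − 1095.166087)
= -551.249894/-1094.166087 = 0.503808

Final: 0.503808


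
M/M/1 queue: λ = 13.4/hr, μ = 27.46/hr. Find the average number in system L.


ρ = λ/μ = 13.4/27.46 = 0.4880
L = ρ/(1−ρ) = 0.4880/(1 − 0.4880) = 0.4880/0.5120 = 0.9531

Final: 0.9531


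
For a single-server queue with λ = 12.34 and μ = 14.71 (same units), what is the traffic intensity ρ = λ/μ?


ρ = λ/μ = 12.34/14.71 = 0.8389

Final: 0.8389


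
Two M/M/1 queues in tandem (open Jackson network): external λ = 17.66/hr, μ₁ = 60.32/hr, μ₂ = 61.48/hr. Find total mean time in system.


Each node sees arrival rate λ = 17.66/hr (tandem ⇒ throughput preserved).
W₁ = 1/(μ₁−λ) = 1/(60.32−17.66) = 0.02344 hr
W₂ = 1/(μ₂−λ) = 1/(61.48−17.66) = 0.02282 hr
W_total = W₁ + W₂ = 0.02344 + 0.02282 = 0.04626 hr

Final: 0.04626 hr


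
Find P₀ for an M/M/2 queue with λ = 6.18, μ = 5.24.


a = λ/μ = 6.18/5.24 = 1.1794; ρ = a/c = 0.5897
Σ_{k=0}^{1} a^k/k! (terms k=0..1) = 1.00000 + 1.17939 = 2.17939
Tail: a^2/(2!(1−ρ)) = 1.39096/(2·0.4103) = 1.69503
P₀ = 1/(2.17939 + 1.69503) = 1/3.87442 = 0.258103

Final: 0.258103


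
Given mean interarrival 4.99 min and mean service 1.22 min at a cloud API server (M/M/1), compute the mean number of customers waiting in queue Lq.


λ = 60/4.99 = 12.0240 /hr
μ = 60/1.22 = 49.1803 /hr
ρ = λ/μ = 12.0240/49.1803 = 0.2445
Lq = ρ²/(1−ρ) = 0.05977/0.7555 = 0.07912

Final: 0.07912


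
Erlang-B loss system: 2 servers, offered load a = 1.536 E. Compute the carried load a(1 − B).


B(2,1.536) = 0.317481 (Erlang-B)
Carried load = a(1 − B) = 1.536·(1 − 0.317481) = 1.536·0.682519 = 1.0483 E

Final: 1.0483 Erlangs


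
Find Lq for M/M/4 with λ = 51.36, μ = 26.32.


a = λ/μ = 1.9514; ρ = a/4 = 0.4878
P₀ = 0.137489
Lq = P₀·a^c·ρ / (c!·(1−ρ)²) = 0.137489·14.49962·0.4878/(24·0.26231)
= 0.15448

Final: 0.15448


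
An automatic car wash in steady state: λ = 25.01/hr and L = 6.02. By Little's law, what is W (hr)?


W = L/λ = 6.02/25.01 = 0.2407 hr

Final: 0.2407 hr


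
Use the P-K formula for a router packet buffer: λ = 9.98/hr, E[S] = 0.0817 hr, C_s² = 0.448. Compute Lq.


ρ = λ·E[S] = 9.98·0.0817 = 0.8154
Lq = ρ²(1+C_s²)/(2(1−ρ)) = 0.6648·(1+0.448)/(2·0.1846)
= 0.6648·1.4480/0.3693 = 2.60695

Final: 2.60695


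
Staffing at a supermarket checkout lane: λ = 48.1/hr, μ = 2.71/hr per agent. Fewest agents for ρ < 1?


Stability requires cμ > λ ⇔ c > λ/μ.
λ/μ = 48.1/2.71 = 17.7491
Minimum integer c = ⌊17.7491⌋ + 1 = 18
Check: 18·2.71 = 48.78 > 48.1, while 17·2.71 = 46.07 ≤ 48.1

Final: 18 servers


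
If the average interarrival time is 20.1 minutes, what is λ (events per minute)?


λ = 1/(interarrival time) in consistent units.
1 minute = 1 min, so λ = 1/20.1 = 0.04975 per minute

Final: 0.04975 /min


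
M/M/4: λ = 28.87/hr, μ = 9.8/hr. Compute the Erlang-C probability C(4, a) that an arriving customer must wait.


a = λ/μ = 2.9459; ρ = a/4 = 0.7365
P₀ = 0.040892 (from M/M/c formula)
C(c,a) = [a^c/(c!(1−ρ))]·P₀ = [75.31523/(24·0.2635)]·0.040892
= 11.90851·0.040892 = 0.486963

Final: 0.486963


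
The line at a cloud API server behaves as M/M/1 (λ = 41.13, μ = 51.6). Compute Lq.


ρ = 41.13/51.6 = 0.7971
Lq = ρ²/(1−ρ) = 0.6354/0.2029 = 3.1313

Final: 3.1313


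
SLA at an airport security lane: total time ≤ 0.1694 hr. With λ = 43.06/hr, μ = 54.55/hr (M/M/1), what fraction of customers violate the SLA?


W ~ Exponential(μ−λ) for M/M/1.
μ − λ = 54.55 − 43.06 = 11.4900
P(W > t) = e^{−(μ−λ)t} = e^{−1.9464} = 0.142786

Final: 0.142786


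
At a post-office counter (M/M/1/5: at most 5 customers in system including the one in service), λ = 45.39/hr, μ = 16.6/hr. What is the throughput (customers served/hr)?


ρ = 2.7343; P_K = (1−ρ)ρ^5/(1−ρ^6) = 0.635802
λ_eff = λ(1 − P_K) = 45.39·(1 − 0.635802) = 45.39·0.364198 = 16.5309 /hr

Final: 16.5309 /hr


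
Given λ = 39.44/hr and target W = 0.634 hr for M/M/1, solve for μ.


W = 1/(μ−λ) ⇒ μ − λ = 1/W = 1/0.634 = 1.5773
μ = λ + 1/W = 39.44 + 1.5773 = 41.0173 per hr

Final: 41.0173 /hr


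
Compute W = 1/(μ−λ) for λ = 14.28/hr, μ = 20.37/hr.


W = 1/(μ−λ) = 1/(20.37 − 14.28) = 1/6.09 = 0.1642 hr

Final: 0.1642 hr


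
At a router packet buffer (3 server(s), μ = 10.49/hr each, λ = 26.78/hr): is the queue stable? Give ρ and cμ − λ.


Total capacity cμ = 3·10.49 = 31.47/hr
ρ = λ/(cμ) = 26.78/31.47 = 0.8510
Stable ⇔ ρ < 1: YES
Spare capacity = cμ − λ = 31.47 − 26.78 = 4.69/hr

Final: ρ = 0.8510; stable; margin = 4.69/hr


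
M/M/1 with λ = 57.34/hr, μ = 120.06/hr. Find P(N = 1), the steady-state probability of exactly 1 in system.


ρ = 57.34/120.06 = 0.4776
P_n = (1−ρ)·ρ^n = (1 − 0.4776)·0.4776^1 = 0.5224·0.477595 = 0.249498

Final: 0.249498


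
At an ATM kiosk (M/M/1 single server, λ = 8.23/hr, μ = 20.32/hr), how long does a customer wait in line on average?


ρ = 8.23/20.32 = 0.4050
Wq = ρ/(μ−λ) = 0.4050/(20.32 − 8.23) = 0.4050/12.09 = 0.03350 hr

Final: 0.03350 hr


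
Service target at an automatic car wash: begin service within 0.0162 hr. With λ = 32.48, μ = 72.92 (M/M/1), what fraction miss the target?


ρ = 32.48/72.92 = 0.4454
P(Wq > t) = ρ·e^{−(μ−λ)t} = 0.4454·e^{−0.6551}
= 0.4454·0.519376 = 0.231340

Final: 0.231340


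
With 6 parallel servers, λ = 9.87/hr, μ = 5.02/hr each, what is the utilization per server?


ρ = λ/(cμ) = 9.87/(6·5.02) = 9.87/30.12 = 0.3277

Final: 0.3277


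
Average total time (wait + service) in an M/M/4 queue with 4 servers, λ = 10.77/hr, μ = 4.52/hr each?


a = 2.3827; ρ = 0.5957; P₀ = 0.084760
Lq = P₀·a^c·ρ/(c!(1−ρ)²) = 0.41483
Wq = Lq/λ = 0.41483/10.77 = 0.03852 hr
W = Wq + 1/μ = 0.03852 + 0.22124 = 0.25976 hr

Final: 0.25976 hr


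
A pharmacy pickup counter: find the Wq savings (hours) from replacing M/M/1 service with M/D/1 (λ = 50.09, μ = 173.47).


ρ = 50.09/173.47 = 0.2888
Wq(M/M/1) = ρ/(μ−λ) = 0.2888/123.38 = 0.002340 hr
Wq(M/D/1) = ρ/(2(μ−λ)) = 0.001170 hr
Savings = 0.002340 − 0.001170 = 0.001170 hr

Final: 0.001170 hr


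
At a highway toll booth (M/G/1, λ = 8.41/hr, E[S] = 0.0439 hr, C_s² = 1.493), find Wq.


ρ = λ·E[S] = 8.41·0.0439 = 0.3692
E[S²] = E[S]²(1+C_s²) = 0.0439²·(1+1.493) = 0.004805
Wq = λ·E[S²]/(2(1−ρ)) = 8.41·0.004805/(2·0.6308) = 0.03203 hr

Final: 0.03203 hr


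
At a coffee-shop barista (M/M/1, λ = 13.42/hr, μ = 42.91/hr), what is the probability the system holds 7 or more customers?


ρ = 13.42/42.91 = 0.3127
P(N ≥ n) = ρ^n = 0.3127^7 = 0.0002927

Final: 0.0002927


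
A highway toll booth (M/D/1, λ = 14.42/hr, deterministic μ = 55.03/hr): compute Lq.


ρ = 14.42/55.03 = 0.2620
M/D/1: Lq = ρ²/(2(1−ρ)) = 0.06866/(2·0.7380) = 0.04652

Final: 0.04652


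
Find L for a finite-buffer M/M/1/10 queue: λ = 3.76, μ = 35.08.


ρ = 3.76/35.08 = 0.1072
L = ρ[1 − (K+1)ρ^K + Kρ^(K+1)] / [(1−ρ)(1−ρ^(K+1))]
Numerator: 0.1072·(1 − 11·2.001e-10 + 10·2.145e-11) = 0.107184
Denominator: (0.8928)·(1.000000) = 0.892816
L = 0.107184/0.892816 = 0.1201

Final: 0.1201


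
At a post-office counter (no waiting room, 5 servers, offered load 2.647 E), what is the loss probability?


B(c,a) = (a^c/c!) / Σ_{k=0}^{c} a^k/k!
a^5/5! = 1.082900
Σ terms (k=0..5): 1.00000 + 2.64700 + 3.50330 + 3.09108 + 2.04552 + 1.08290 = 13.369811
B = 1.082900/13.369811 = 0.080996

Final: 0.080996


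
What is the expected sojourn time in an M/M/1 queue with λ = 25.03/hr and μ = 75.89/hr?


W = 1/(μ−λ) = 1/(75.89 − 25.03) = 1/50.86 = 0.01966 hr

Final: 0.01966 hr


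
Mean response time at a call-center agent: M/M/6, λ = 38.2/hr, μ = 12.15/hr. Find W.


a = 3.1440; ρ = 0.5240; P₀ = 0.042166
Lq = P₀·a^c·ρ/(c!(1−ρ)²) = 0.13082
Wq = Lq/λ = 0.13082/38.2 = 0.003425 hr
W = Wq + 1/μ = 0.003425 + 0.08230 = 0.08573 hr

Final: 0.08573 hr


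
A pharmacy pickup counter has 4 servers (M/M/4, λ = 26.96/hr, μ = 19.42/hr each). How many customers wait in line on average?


a = λ/μ = 1.3883; ρ = a/4 = 0.3471
P₀ = 0.247841
Lq = P₀·a^c·ρ / (c!·(1−ρ)²) = 0.247841·3.71435·0.3471/(24·0.42632)
= 0.03123

Final: 0.03123


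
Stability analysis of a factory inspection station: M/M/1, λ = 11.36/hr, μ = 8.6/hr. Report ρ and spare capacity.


Total capacity cμ = 1·8.6 = 8.60/hr
ρ = λ/(cμ) = 11.36/8.60 = 1.3209
Stable ⇔ ρ < 1: NO
Spare capacity = cμ − λ = 8.60 − 11.36 = -2.76/hr

Final: ρ = 1.3209; unstable; margin = -2.76/hr


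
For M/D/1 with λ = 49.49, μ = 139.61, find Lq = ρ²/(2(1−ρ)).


ρ = 49.49/139.61 = 0.3545
M/D/1: Lq = ρ²/(2(1−ρ)) = 0.1257/(2·0.6455) = 0.09733

Final: 0.09733


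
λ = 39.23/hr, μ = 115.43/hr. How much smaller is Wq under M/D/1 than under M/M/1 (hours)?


ρ = 39.23/115.43 = 0.3399
Wq(M/M/1) = ρ/(μ−λ) = 0.3399/76.20 = 0.004460 hr
Wq(M/D/1) = ρ/(2(μ−λ)) = 0.002230 hr
Savings = 0.004460 − 0.002230 = 0.002230 hr

Final: 0.002230 hr


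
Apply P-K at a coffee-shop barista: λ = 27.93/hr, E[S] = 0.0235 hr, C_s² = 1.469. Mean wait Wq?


ρ = λ·E[S] = 27.93·0.0235 = 0.6564
E[S²] = E[S]²(1+C_s²) = 0.0235²·(1+1.469) = 0.001364
Wq = λ·E[S²]/(2(1−ρ)) = 27.93·0.001364/(2·0.3436) = 0.05541 hr

Final: 0.05541 hr


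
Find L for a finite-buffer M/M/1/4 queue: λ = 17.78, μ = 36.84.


ρ = 17.78/36.84 = 0.4826
L = ρ[1 − (K+1)ρ^K + Kρ^(K+1)] / [(1−ρ)(1−ρ^(K+1))]
Numerator: 0.4826·(1 − 5·0.054256 + 4·0.026185) = 0.402251
Denominator: (0.5174)·(0.973815) = 0.503825
L = 0.402251/0.503825 = 0.7984

Final: 0.7984


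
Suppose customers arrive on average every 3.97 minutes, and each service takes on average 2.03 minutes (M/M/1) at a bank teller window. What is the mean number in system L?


λ = 60/3.97 = 15.1134 /hr
μ = 60/2.03 = 29.5567 /hr
ρ = λ/μ = 15.1134/29.5567 = 0.5113
L = ρ/(1−ρ) = 0.5113/0.4887 = 1.0464

Final: 1.0464


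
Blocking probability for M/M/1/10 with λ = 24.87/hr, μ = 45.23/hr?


ρ = λ/μ = 24.87/45.23 = 0.5499
P_K = (1−ρ)ρ^K/(1−ρ^(K+1)) = (0.4501·0.002526)/(1 − 0.001389)
= 0.001137/0.998611 = 0.001139

Final: 0.001139


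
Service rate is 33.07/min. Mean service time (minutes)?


Mean service time = 1/μ = 1/33.07 minute = 0.03024 minute
In minutes: 0.03024 × 1 = 0.03024 min

Final: 0.03024 min


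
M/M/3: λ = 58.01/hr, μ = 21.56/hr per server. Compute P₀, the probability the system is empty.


a = λ/μ = 58.01/21.56 = 2.6906; ρ = a/c = 0.8969
Σ_{k=0}^{2} a^k/k! (terms k=0..2) = 1.00000 + 2.69063 + 3.61975 = 7.31038
Tail: a^3/(3!(1−ρ)) = 19.47881/(6·0.1031) = 31.48149
P₀ = 1/(7.31038 + 31.48149) = 1/38.79187 = 0.025779

Final: 0.025779


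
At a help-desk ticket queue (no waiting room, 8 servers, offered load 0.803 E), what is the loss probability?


B(c,a) = (a^c/c!) / Σ_{k=0}^{c} a^k/k!
a^8/8! = 0.000004287
Σ terms (k=0..8): 1.00000 + 0.80300 + 0.32240 + 0.08630 + 0.01732 + 0.002782 + 0.0003724 + 0.00004271 + 0.000004287 = 2.232227
B = 0.000004287/2.232227 = 0.000001921

Final: 0.000001921


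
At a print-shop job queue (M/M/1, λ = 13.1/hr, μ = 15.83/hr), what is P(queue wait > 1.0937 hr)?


ρ = 13.1/15.83 = 0.8275
P(Wq > t) = ρ·e^{−(μ−λ)t} = 0.8275·e^{−2.9858}
= 0.8275·0.050499 = 0.041790

Final: 0.041790


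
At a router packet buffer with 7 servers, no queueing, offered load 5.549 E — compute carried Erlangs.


B(7,5.549) = 0.155684 (Erlang-B)
Carried load = a(1 − B) = 5.549·(1 − 0.155684) = 5.549·0.844316 = 4.6851 E

Final: 4.6851 Erlangs


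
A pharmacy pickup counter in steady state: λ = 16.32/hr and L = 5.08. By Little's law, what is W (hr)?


W = L/λ = 5.08/16.32 = 0.3113 hr

Final: 0.3113 hr


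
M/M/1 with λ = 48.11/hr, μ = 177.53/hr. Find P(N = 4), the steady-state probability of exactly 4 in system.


ρ = 48.11/177.53 = 0.2710
P_n = (1−ρ)·ρ^n = (1 − 0.2710)·0.2710^4 = 0.7290·0.005393 = 0.003932

Final: 0.003932


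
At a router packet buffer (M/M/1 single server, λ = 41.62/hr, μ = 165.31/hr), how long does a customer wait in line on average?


ρ = 41.62/165.31 = 0.2518
Wq = ρ/(μ−λ) = 0.2518/(165.31 − 41.62) = 0.2518/123.69 = 0.002035 hr

Final: 0.002035 hr


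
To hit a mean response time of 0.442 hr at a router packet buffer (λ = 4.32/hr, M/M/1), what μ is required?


W = 1/(μ−λ) ⇒ μ − λ = 1/W = 1/0.442 = 2.2624
μ = λ + 1/W = 4.32 + 2.2624 = 6.5824 per hr

Final: 6.5824 /hr


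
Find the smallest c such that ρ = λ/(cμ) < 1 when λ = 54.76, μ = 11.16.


Stability requires cμ > λ ⇔ c > λ/μ.
λ/μ = 54.76/11.16 = 4.9068
Minimum integer c = ⌊4.9068⌋ + 1 = 5
Check: 5·11.16 = 55.80 > 54.76, while 4·11.16 = 44.64 ≤ 54.76

Final: 5 servers


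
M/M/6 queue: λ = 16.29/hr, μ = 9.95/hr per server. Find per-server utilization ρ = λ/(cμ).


ρ = λ/(cμ) = 16.29/(6·9.95) = 16.29/59.70 = 0.2729

Final: 0.2729


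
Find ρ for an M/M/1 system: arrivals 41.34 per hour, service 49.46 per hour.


ρ = λ/μ = 41.34/49.46 = 0.8358

Final: 0.8358


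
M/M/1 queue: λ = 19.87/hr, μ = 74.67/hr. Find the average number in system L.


ρ = λ/μ = 19.87/74.67 = 0.2661
L = ρ/(1−ρ) = 0.2661/(1 − 0.2661) = 0.2661/0.7339 = 0.3626

Final: 0.3626


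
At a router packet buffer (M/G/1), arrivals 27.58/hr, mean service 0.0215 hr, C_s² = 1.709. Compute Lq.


ρ = λ·E[S] = 27.58·0.0215 = 0.5930
Lq = ρ²(1+C_s²)/(2(1−ρ)) = 0.3516·(1+1.709)/(2·0.4070)
= 0.3516·2.7090/0.8141 = 1.17009

Final: 1.17009


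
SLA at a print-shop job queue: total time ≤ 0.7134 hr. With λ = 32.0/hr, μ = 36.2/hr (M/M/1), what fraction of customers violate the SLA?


W ~ Exponential(μ−λ) for M/M/1.
μ − λ = 36.2 − 32.0 = 4.2000
P(W > t) = e^{−(μ−λ)t} = e^{−2.9963} = 0.049973

Final: 0.049973


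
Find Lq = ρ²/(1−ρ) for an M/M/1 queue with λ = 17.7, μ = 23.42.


ρ = 17.7/23.42 = 0.7558
Lq = ρ²/(1−ρ) = 0.5712/0.2442 = 2.3386

Final: 2.3386


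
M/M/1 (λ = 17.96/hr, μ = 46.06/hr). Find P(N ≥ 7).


ρ = 17.96/46.06 = 0.3899
P(N ≥ n) = ρ^n = 0.3899^7 = 0.001370

Final: 0.001370


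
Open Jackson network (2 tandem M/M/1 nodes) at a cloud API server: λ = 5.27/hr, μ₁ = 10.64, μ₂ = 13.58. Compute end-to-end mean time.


Each node sees arrival rate λ = 5.27/hr (tandem ⇒ throughput preserved).
W₁ = 1/(μ₁−λ) = 1/(10.64−5.27) = 0.18622 hr
W₂ = 1/(μ₂−λ) = 1/(13.58−5.27) = 0.12034 hr
W_total = W₁ + W₂ = 0.18622 + 0.12034 = 0.30656 hr

Final: 0.30656 hr


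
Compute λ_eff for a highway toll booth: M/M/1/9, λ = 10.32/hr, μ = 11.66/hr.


ρ = 0.8851; P_K = (1−ρ)ρ^9/(1−ρ^10) = 0.054330
λ_eff = λ(1 − P_K) = 10.32·(1 − 0.054330) = 10.32·0.945670 = 9.7593 /hr

Final: 9.7593 /hr


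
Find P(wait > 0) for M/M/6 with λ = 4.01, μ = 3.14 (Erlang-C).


a = λ/μ = 1.2771; ρ = a/6 = 0.2128
P₀ = 0.278828 (from M/M/c formula)
C(c,a) = [a^c/(c!(1−ρ))]·P₀ = [4.33799/(720·0.7872)]·0.278828
= 0.007654·0.278828 = 0.002134

Final: 0.002134


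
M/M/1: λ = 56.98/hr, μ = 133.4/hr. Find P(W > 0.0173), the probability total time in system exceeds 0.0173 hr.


W ~ Exponential(μ−λ) for M/M/1.
μ − λ = 133.4 − 56.98 = 76.4200
P(W > t) = e^{−(μ−λ)t} = e^{−1.3221} = 0.266584

Final: 0.266584


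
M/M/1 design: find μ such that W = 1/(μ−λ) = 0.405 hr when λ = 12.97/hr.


W = 1/(μ−λ) ⇒ μ − λ = 1/W = 1/0.405 = 2.4691
μ = λ + 1/W = 12.97 + 2.4691 = 15.4391 per hr

Final: 15.4391 /hr


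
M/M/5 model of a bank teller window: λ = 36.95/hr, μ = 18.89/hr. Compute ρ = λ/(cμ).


ρ = λ/(cμ) = 36.95/(5·18.89) = 36.95/94.45 = 0.3912

Final: 0.3912


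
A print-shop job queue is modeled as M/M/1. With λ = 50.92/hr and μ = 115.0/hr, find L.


ρ = λ/μ = 50.92/115.0 = 0.4428
L = ρ/(1−ρ) = 0.4428/(1 − 0.4428) = 0.4428/0.5572 = 0.7946

Final: 0.7946


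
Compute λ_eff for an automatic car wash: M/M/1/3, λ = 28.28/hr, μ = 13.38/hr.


ρ = 2.1136; P_K = (1−ρ)ρ^3/(1−ρ^4) = 0.554667
λ_eff = λ(1 − P_K) = 28.28·(1 − 0.554667) = 28.28·0.445333 = 12.5940 /hr

Final: 12.5940 /hr


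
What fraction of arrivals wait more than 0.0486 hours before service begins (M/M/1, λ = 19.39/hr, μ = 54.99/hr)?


ρ = 19.39/54.99 = 0.3526
P(Wq > t) = ρ·e^{−(μ−λ)t} = 0.3526·e^{−1.7302}
= 0.3526·0.177256 = 0.062502

Final: 0.062502


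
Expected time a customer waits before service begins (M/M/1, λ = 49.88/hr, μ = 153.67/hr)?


ρ = 49.88/153.67 = 0.3246
Wq = ρ/(μ−λ) = 0.3246/(153.67 − 49.88) = 0.3246/103.79 = 0.003127 hr

Final: 0.003127 hr


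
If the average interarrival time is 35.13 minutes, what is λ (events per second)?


λ = 1/(interarrival time) in consistent units.
1 second = 0.0166667 min, so λ = 0.0166667/35.13 = 0.0004744 per second

Final: 0.0004744 /sec


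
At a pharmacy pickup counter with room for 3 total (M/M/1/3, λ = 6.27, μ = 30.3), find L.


ρ = 6.27/30.3 = 0.2069
L = ρ[1 − (K+1)ρ^K + Kρ^(K+1)] / [(1−ρ)(1−ρ^(K+1))]
Numerator: 0.2069·(1 − 4·0.008861 + 3·0.001834) = 0.200735
Denominator: (0.7931)·(0.998166) = 0.791615
L = 0.200735/0.791615 = 0.2536

Final: 0.2536
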